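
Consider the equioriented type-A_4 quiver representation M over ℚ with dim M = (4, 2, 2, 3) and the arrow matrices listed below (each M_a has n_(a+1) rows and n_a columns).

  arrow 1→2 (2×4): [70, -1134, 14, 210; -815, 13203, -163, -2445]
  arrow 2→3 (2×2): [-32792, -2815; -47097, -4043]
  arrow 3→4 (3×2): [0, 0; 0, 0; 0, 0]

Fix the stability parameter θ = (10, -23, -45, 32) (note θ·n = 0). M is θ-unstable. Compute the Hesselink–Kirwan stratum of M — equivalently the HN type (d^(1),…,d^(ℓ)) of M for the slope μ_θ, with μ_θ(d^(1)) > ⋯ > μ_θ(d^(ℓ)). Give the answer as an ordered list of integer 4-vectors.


Via rank(M_{q-1}∘⋯∘M_p): M ≅ I[1,1]^3, I[1,3], I[2,3], I[4,4]^3.
μ_θ-semistable layers: μ^(1)=32; μ^(2)=10; μ^(3)=-58/3; μ^(4)=-34

((0, 0, 0, 3); (3, 0, 0, 0); (1, 1, 1, 0); (0, 1, 1, 0))


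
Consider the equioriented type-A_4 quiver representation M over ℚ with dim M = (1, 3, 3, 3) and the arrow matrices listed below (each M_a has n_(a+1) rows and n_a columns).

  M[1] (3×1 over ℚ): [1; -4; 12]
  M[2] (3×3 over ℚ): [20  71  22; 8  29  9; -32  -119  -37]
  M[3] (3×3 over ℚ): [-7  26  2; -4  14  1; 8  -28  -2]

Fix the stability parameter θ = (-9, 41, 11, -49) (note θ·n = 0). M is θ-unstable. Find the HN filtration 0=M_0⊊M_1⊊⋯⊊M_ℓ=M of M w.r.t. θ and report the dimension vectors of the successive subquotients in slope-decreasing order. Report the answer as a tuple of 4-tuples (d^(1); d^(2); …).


Via rank(M_{q-1}∘⋯∘M_p): M ≅ I[1,2], I[2,4]^2, I[3,3], I[4,4].
μ_θ-semistable layers: μ^(1)=41; μ^(2)=11; μ^(3)=1; μ^(4)=-9; μ^(5)=-49

((0, 1, 0, 0); (0, 0, 1, 0); (0, 2, 2, 2); (1, 0, 0, 0); (0, 0, 0, 1))


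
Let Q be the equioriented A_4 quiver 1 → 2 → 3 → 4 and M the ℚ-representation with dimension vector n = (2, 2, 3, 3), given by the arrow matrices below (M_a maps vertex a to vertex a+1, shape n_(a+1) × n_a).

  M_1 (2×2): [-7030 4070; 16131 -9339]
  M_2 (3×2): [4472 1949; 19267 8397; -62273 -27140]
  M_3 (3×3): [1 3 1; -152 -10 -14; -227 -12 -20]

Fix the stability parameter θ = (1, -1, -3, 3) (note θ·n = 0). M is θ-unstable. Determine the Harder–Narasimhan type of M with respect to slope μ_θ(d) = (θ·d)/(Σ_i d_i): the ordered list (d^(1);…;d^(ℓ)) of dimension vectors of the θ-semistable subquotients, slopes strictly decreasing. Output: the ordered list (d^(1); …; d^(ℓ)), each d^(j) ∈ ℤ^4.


Interval decomposition of M: I[1,1], I[1,4], I[2,3], I[3,4], I[4,4].
HN type (ℓ=5): μ^(1)=3; μ^(2)=1; μ^(3)=-1; μ^(4)=-2; μ^(5)=-3

((0, 0, 0, 3); (1, 0, 0, 0); (1, 1, 1, 0); (0, 1, 1, 0); (0, 0, 1, 0))


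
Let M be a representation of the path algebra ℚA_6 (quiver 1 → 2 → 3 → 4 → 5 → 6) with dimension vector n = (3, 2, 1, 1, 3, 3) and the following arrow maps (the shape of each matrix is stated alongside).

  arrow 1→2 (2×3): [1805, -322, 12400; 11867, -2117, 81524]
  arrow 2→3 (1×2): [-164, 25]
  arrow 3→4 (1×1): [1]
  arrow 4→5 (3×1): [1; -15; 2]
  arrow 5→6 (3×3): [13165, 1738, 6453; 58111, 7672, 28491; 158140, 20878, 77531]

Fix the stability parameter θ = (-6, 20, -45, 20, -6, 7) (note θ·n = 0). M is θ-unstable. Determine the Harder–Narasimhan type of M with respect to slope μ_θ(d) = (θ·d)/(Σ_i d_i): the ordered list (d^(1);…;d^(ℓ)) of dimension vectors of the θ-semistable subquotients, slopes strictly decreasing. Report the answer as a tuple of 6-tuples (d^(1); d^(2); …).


Via rank(M_{q-1}∘⋯∘M_p): M ≅ I[1,1], I[1,2], I[1,6], I[5,6]^2.
μ_θ-semistable layers: μ^(1)=20; μ^(2)=7; μ^(3)=-6; μ^(4)=-31/3

((0, 1, 0, 0, 0, 0); (0, 0, 0, 1, 1, 3); (2, 0, 0, 0, 2, 0); (1, 1, 1, 0, 0, 0))


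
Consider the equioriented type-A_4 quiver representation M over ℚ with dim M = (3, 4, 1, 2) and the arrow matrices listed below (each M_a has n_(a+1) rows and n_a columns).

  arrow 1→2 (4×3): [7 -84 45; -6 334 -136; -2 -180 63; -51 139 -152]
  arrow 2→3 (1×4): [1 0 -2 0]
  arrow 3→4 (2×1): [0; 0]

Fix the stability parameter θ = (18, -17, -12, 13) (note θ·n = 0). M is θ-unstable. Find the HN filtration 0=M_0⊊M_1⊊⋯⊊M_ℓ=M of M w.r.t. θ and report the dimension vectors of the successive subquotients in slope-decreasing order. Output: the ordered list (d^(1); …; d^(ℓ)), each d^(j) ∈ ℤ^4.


Interval decomposition of M: I[1,2]^2, I[1,3], I[2,2], I[4,4]^2.
HN type (ℓ=4): μ^(1)=13; μ^(2)=1/2; μ^(3)=-11/3; μ^(4)=-17

((0, 0, 0, 2); (2, 2, 0, 0); (1, 1, 1, 0); (0, 1, 0, 0))


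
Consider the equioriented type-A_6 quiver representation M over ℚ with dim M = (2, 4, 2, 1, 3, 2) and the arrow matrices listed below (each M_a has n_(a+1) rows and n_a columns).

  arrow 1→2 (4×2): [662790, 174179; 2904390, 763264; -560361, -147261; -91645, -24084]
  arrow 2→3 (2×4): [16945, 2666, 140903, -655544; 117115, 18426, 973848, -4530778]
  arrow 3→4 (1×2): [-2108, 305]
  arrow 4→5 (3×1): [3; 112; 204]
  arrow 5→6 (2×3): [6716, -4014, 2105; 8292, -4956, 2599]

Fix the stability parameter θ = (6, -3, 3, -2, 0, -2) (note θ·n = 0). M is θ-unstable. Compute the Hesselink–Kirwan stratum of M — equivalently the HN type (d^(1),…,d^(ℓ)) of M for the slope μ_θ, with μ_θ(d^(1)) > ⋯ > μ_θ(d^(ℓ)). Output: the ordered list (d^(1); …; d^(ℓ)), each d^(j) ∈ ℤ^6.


Interval decomposition of M: I[1,3], I[1,5], I[2,2]^2, I[5,6]^2.
HN type (ℓ=5): μ^(1)=3; μ^(2)=3/2; μ^(3)=4/5; μ^(4)=-1; μ^(5)=-3

((0, 0, 1, 0, 0, 0); (1, 1, 0, 0, 0, 0); (1, 1, 1, 1, 1, 0); (0, 0, 0, 0, 2, 2); (0, 2, 0, 0, 0, 0))


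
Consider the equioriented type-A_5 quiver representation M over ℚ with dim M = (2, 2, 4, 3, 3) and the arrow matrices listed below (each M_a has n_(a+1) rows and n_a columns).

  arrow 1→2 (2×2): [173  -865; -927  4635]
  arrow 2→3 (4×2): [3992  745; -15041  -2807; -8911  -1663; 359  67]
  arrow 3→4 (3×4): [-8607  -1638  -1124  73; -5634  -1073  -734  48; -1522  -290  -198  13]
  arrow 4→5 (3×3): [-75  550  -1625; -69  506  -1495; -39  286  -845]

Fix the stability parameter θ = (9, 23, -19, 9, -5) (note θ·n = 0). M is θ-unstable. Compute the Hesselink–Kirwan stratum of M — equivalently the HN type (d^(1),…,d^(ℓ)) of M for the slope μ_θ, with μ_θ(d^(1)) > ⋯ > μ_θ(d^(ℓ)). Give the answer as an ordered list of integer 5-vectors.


Interval decomposition of M: I[1,1], I[1,5], I[2,4], I[3,3], I[3,4], I[5,5]^2.
HN type (ℓ=5): μ^(1)=9; μ^(2)=17/5; μ^(3)=2; μ^(4)=-5; μ^(5)=-19

((1, 0, 0, 2, 0); (1, 1, 1, 1, 1); (0, 1, 1, 0, 0); (0, 0, 0, 0, 2); (0, 0, 2, 0, 0))


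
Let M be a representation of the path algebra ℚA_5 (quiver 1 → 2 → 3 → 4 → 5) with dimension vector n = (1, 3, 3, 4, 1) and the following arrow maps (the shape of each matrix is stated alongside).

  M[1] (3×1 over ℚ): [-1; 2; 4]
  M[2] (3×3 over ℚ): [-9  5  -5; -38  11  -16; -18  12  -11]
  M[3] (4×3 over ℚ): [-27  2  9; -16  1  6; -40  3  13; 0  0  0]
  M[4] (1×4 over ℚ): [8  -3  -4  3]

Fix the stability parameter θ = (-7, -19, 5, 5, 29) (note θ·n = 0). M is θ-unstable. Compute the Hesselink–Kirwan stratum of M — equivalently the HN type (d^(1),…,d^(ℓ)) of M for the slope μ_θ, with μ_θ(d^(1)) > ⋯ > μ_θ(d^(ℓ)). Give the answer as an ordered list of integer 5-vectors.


Via rank(M_{q-1}∘⋯∘M_p): M ≅ I[1,4], I[2,4], I[2,5], I[4,4].
μ_θ-semistable layers: μ^(1)=29; μ^(2)=5; μ^(3)=-13; μ^(4)=-19

((0, 0, 0, 0, 1); (0, 0, 3, 4, 0); (1, 1, 0, 0, 0); (0, 2, 0, 0, 0))


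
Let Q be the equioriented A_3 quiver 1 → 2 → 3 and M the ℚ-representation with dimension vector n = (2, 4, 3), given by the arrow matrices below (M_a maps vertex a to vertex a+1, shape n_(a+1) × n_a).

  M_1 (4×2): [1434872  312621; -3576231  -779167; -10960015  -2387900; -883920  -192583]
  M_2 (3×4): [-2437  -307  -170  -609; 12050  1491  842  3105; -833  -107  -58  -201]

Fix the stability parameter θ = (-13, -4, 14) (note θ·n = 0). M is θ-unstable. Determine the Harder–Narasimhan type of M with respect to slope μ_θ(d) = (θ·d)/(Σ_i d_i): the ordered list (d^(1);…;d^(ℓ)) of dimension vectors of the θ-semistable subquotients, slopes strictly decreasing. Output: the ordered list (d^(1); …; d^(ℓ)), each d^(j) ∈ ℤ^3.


Via rank(M_{q-1}∘⋯∘M_p): M ≅ I[1,3]^2, I[2,2]^2, I[3,3].
μ_θ-semistable layers: μ^(1)=14; μ^(2)=-4; μ^(3)=-13

((0, 0, 3); (0, 4, 0); (2, 0, 0))


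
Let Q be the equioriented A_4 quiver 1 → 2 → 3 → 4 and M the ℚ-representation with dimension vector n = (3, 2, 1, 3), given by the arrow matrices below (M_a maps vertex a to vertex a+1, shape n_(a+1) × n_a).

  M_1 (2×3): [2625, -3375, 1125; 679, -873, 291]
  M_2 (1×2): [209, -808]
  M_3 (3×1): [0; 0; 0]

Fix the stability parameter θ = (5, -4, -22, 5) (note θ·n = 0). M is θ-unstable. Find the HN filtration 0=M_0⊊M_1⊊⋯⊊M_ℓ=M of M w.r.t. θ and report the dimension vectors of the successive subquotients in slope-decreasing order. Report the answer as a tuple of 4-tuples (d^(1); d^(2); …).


Interval decomposition of M: I[1,1]^2, I[1,3], I[2,2], I[4,4]^3.
HN type (ℓ=3): μ^(1)=5; μ^(2)=-4; μ^(3)=-7

((2, 0, 0, 3); (0, 1, 0, 0); (1, 1, 1, 0))


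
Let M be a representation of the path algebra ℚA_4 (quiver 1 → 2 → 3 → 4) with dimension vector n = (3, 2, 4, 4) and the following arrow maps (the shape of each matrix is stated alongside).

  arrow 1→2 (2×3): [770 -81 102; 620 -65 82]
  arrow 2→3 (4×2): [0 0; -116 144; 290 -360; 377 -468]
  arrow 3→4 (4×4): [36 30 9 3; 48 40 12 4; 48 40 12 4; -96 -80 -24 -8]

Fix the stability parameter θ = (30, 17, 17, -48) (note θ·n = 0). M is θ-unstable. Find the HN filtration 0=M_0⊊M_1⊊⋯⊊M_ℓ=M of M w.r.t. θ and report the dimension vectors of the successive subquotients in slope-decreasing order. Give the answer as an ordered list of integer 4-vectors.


Interval decomposition of M: I[1,1], I[1,2], I[1,4], I[3,3]^3, I[4,4]^3.
HN type (ℓ=5): μ^(1)=30; μ^(2)=47/2; μ^(3)=17; μ^(4)=4; μ^(5)=-48

((1, 0, 0, 0); (1, 1, 0, 0); (0, 0, 3, 0); (1, 1, 1, 1); (0, 0, 0, 3))


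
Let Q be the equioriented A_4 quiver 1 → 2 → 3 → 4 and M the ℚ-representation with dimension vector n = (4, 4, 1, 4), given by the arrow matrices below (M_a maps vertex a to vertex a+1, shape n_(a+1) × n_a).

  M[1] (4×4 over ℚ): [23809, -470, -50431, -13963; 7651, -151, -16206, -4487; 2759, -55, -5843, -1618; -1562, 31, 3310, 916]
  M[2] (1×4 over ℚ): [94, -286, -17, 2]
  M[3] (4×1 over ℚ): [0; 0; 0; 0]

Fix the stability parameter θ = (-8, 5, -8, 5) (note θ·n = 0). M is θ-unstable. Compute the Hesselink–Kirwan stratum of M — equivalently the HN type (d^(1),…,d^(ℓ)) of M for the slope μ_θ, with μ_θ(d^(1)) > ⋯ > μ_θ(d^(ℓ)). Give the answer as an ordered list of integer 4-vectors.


Via rank(M_{q-1}∘⋯∘M_p): M ≅ I[1,2]^3, I[1,3], I[4,4]^4.
μ_θ-semistable layers: μ^(1)=5; μ^(2)=-3/2; μ^(3)=-8

((0, 3, 0, 4); (0, 1, 1, 0); (4, 0, 0, 0))


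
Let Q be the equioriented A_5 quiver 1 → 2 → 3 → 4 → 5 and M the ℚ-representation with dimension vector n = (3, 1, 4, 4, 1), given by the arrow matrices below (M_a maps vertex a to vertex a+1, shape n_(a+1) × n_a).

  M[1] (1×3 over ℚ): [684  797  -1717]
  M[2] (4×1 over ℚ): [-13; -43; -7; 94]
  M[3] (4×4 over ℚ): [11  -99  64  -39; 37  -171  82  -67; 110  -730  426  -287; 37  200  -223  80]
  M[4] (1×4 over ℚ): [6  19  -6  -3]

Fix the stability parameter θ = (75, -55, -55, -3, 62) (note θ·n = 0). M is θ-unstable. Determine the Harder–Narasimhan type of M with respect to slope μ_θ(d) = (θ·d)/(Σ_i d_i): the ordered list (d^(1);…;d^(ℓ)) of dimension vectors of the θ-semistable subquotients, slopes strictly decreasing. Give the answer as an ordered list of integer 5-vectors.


Interval decomposition of M: I[1,1]^2, I[1,3], I[3,4]^2, I[3,5], I[4,4].
HN type (ℓ=5): μ^(1)=75; μ^(2)=62; μ^(3)=-3; μ^(4)=-35/3; μ^(5)=-55

((2, 0, 0, 0, 0); (0, 0, 0, 0, 1); (0, 0, 0, 4, 0); (1, 1, 1, 0, 0); (0, 0, 3, 0, 0))


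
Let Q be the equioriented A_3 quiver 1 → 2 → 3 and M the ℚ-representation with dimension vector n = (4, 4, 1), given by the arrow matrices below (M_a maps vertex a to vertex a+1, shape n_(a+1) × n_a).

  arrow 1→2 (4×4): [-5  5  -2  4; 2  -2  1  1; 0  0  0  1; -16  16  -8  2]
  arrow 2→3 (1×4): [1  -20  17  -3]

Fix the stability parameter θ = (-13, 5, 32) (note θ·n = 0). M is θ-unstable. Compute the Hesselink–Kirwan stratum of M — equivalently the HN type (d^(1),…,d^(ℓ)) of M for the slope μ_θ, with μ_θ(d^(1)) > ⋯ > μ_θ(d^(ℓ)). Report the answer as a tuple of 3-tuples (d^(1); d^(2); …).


Barcode: M ≅ I[1,1], I[1,2]^2, I[1,3], I[2,2]. HN layers by μ_θ (3 steps, strictly decreasing):
  μ^(1)=32; μ^(2)=5; μ^(3)=-13

((0, 0, 1); (0, 4, 0); (4, 0, 0))


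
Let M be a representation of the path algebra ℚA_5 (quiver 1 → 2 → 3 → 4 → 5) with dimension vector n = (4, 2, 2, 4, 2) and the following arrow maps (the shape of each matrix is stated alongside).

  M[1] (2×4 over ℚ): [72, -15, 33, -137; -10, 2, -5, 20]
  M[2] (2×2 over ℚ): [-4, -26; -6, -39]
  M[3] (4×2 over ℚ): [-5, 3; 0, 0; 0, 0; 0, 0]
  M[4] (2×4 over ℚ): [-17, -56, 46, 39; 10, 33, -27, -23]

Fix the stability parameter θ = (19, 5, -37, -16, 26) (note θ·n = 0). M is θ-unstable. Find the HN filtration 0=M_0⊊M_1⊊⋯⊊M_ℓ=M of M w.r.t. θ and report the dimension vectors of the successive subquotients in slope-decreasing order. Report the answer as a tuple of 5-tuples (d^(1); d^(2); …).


Barcode: M ≅ I[1,1]^2, I[1,2], I[1,5], I[3,3], I[4,4]^2, I[4,5]. HN layers by μ_θ (6 steps, strictly decreasing):
  μ^(1)=26; μ^(2)=19; μ^(3)=12; μ^(4)=-29/4; μ^(5)=-16; μ^(6)=-37

((0, 0, 0, 0, 2); (2, 0, 0, 0, 0); (1, 1, 0, 0, 0); (1, 1, 1, 1, 0); (0, 0, 0, 3, 0); (0, 0, 1, 0, 0))


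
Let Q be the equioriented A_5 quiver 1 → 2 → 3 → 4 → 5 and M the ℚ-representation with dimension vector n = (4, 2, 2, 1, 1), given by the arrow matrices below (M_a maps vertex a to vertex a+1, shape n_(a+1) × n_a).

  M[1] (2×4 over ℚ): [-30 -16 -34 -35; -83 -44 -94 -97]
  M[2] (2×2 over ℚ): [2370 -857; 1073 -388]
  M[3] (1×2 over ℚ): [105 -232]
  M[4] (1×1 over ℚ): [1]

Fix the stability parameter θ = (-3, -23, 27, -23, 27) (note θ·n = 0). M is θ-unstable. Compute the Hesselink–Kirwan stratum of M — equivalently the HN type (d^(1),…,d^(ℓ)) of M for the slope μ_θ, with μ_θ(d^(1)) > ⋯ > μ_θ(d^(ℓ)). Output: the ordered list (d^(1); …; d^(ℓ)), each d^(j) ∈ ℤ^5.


Interval decomposition of M: I[1,1]^2, I[1,3], I[1,5].
HN type (ℓ=4): μ^(1)=27; μ^(2)=2; μ^(3)=-3; μ^(4)=-13

((0, 0, 1, 0, 1); (0, 0, 1, 1, 0); (2, 0, 0, 0, 0); (2, 2, 0, 0, 0))


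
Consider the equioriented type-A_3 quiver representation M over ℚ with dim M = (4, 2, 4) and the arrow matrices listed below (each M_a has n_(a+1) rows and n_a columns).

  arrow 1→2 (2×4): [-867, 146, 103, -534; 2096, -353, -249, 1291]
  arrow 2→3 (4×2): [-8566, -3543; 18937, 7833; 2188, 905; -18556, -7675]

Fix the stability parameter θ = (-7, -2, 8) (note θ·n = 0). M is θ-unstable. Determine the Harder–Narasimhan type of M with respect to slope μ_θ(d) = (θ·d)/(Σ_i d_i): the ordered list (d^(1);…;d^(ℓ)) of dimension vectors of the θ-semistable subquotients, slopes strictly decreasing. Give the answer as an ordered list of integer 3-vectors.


Via rank(M_{q-1}∘⋯∘M_p): M ≅ I[1,1]^2, I[1,3]^2, I[3,3]^2.
μ_θ-semistable layers: μ^(1)=8; μ^(2)=-2; μ^(3)=-7

((0, 0, 4); (0, 2, 0); (4, 0, 0))


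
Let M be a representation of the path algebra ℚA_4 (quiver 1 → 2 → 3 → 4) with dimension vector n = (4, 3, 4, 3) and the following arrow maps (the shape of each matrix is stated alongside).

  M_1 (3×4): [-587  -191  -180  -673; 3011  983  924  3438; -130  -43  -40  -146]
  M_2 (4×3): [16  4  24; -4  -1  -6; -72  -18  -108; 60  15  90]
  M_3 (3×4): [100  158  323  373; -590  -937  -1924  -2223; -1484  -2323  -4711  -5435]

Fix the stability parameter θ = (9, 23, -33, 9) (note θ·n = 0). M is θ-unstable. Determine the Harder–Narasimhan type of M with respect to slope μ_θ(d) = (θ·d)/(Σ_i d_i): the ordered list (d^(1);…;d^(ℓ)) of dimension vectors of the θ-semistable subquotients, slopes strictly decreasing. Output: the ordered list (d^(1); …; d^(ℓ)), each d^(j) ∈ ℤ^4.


Interval decomposition of M: I[1,1], I[1,2]^2, I[1,4], I[3,3], I[3,4]^2.
HN type (ℓ=4): μ^(1)=23; μ^(2)=9; μ^(3)=-1/3; μ^(4)=-33

((0, 2, 0, 0); (3, 0, 0, 3); (1, 1, 1, 0); (0, 0, 3, 0))


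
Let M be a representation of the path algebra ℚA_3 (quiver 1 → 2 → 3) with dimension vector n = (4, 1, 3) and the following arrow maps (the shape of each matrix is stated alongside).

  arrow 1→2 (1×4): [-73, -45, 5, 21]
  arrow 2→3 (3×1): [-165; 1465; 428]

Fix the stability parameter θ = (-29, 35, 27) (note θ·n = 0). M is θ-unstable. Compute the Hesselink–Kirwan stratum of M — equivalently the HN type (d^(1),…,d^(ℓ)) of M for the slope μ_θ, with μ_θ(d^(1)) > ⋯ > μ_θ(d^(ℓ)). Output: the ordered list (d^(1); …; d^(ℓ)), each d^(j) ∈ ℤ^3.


Interval decomposition of M: I[1,1]^3, I[1,3], I[3,3]^2.
HN type (ℓ=3): μ^(1)=31; μ^(2)=27; μ^(3)=-29

((0, 1, 1); (0, 0, 2); (4, 0, 0))


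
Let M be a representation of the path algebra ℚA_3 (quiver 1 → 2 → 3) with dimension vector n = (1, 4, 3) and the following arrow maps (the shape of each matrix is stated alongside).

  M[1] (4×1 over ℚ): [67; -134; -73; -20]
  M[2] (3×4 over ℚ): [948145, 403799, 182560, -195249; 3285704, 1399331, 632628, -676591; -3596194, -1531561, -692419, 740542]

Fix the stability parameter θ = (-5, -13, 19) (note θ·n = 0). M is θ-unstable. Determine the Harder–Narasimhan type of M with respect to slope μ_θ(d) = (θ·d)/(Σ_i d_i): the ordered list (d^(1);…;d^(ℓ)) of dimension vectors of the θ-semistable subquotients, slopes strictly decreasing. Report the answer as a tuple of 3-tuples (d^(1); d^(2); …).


Interval decomposition of M: I[1,3], I[2,2], I[2,3]^2.
HN type (ℓ=3): μ^(1)=19; μ^(2)=-9; μ^(3)=-13

((0, 0, 3); (1, 1, 0); (0, 3, 0))


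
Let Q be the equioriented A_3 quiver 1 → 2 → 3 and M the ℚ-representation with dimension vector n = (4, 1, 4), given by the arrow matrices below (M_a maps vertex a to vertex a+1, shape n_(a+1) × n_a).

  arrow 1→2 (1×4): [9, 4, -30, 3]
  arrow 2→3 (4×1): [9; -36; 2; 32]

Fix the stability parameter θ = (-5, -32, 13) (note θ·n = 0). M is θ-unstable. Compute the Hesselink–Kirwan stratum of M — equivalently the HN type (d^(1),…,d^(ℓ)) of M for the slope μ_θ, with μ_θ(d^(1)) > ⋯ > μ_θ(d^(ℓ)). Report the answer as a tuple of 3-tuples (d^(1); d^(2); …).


Barcode: M ≅ I[1,1]^3, I[1,3], I[3,3]^3. HN layers by μ_θ (3 steps, strictly decreasing):
  μ^(1)=13; μ^(2)=-5; μ^(3)=-37/2

((0, 0, 4); (3, 0, 0); (1, 1, 0))


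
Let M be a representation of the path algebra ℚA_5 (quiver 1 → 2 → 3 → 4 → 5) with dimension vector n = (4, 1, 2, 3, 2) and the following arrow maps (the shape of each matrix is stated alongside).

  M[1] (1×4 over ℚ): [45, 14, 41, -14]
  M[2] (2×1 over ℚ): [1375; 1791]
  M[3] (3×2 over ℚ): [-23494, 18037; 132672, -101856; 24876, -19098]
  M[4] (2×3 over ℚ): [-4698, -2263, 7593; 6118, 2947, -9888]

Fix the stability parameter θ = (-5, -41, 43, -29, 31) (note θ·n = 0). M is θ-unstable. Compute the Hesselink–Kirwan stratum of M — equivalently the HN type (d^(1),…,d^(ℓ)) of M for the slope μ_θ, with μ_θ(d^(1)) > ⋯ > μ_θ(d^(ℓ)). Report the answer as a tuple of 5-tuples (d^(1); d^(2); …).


Interval decomposition of M: I[1,1]^3, I[1,5], I[3,3], I[4,4], I[4,5].
HN type (ℓ=6): μ^(1)=43; μ^(2)=31; μ^(3)=7; μ^(4)=-5; μ^(5)=-23; μ^(6)=-29

((0, 0, 1, 0, 0); (0, 0, 0, 0, 2); (0, 0, 1, 1, 0); (3, 0, 0, 0, 0); (1, 1, 0, 0, 0); (0, 0, 0, 2, 0))


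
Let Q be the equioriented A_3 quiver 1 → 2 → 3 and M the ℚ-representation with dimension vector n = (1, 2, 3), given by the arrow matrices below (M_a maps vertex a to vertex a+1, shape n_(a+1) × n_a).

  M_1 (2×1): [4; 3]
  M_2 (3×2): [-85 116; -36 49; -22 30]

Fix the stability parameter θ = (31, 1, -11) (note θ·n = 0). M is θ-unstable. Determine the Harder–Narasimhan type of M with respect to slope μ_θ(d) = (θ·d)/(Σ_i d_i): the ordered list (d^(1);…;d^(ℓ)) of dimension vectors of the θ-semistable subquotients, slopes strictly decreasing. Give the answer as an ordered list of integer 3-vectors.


Barcode: M ≅ I[1,3], I[2,3], I[3,3]. HN layers by μ_θ (3 steps, strictly decreasing):
  μ^(1)=7; μ^(2)=-5; μ^(3)=-11

((1, 1, 1); (0, 1, 1); (0, 0, 1))


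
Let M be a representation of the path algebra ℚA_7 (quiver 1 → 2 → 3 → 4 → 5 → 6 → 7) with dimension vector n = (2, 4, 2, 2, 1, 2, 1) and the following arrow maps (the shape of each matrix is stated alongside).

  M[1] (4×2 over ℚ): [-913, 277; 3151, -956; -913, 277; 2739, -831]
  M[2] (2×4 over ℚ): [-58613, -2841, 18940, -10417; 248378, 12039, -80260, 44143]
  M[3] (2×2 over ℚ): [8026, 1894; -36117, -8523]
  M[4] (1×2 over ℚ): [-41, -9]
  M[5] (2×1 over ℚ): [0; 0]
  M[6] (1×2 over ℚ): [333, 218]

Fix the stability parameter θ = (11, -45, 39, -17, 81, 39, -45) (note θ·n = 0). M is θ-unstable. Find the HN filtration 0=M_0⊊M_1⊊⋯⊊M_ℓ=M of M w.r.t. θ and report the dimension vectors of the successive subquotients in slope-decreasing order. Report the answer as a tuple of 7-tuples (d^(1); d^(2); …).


Barcode: M ≅ I[1,3], I[1,5], I[2,2]^2, I[4,4], I[6,6], I[6,7]. HN layers by μ_θ (6 steps, strictly decreasing):
  μ^(1)=81; μ^(2)=39; μ^(3)=11; μ^(4)=-3; μ^(5)=-17; μ^(6)=-45

((0, 0, 0, 0, 1, 0, 0); (0, 0, 1, 0, 0, 1, 0); (0, 0, 1, 1, 0, 0, 0); (0, 0, 0, 0, 0, 1, 1); (2, 2, 0, 1, 0, 0, 0); (0, 2, 0, 0, 0, 0, 0))


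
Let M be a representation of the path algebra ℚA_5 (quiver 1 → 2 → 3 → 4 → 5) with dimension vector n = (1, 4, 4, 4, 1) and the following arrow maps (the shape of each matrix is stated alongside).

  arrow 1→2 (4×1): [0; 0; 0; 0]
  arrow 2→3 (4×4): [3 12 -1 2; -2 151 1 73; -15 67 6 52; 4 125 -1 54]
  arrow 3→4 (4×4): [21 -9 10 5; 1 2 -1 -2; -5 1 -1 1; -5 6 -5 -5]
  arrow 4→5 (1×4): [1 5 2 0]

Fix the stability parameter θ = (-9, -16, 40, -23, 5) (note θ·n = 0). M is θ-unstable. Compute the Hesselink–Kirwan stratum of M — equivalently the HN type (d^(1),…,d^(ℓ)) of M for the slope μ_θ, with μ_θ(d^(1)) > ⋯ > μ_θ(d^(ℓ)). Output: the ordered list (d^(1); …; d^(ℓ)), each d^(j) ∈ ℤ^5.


Via rank(M_{q-1}∘⋯∘M_p): M ≅ I[1,1], I[2,2], I[2,4]^2, I[2,5], I[3,4].
μ_θ-semistable layers: μ^(1)=17/2; μ^(2)=22/3; μ^(3)=-9; μ^(4)=-16

((0, 0, 3, 3, 0); (0, 0, 1, 1, 1); (1, 0, 0, 0, 0); (0, 4, 0, 0, 0))


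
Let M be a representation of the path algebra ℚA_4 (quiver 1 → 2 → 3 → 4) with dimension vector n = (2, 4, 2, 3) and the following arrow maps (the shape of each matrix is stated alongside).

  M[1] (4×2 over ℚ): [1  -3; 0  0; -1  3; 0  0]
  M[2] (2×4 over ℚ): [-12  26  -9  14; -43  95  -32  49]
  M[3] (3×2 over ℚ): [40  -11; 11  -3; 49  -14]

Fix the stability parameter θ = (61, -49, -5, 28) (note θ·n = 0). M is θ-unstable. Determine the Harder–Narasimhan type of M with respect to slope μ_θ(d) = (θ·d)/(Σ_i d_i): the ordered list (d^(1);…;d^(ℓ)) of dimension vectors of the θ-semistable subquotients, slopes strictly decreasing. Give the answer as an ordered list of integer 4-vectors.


Barcode: M ≅ I[1,1], I[1,4], I[2,2]^2, I[2,4], I[4,4]. HN layers by μ_θ (5 steps, strictly decreasing):
  μ^(1)=61; μ^(2)=28; μ^(3)=7/3; μ^(4)=-5; μ^(5)=-49

((1, 0, 0, 0); (0, 0, 0, 3); (1, 1, 1, 0); (0, 0, 1, 0); (0, 3, 0, 0))


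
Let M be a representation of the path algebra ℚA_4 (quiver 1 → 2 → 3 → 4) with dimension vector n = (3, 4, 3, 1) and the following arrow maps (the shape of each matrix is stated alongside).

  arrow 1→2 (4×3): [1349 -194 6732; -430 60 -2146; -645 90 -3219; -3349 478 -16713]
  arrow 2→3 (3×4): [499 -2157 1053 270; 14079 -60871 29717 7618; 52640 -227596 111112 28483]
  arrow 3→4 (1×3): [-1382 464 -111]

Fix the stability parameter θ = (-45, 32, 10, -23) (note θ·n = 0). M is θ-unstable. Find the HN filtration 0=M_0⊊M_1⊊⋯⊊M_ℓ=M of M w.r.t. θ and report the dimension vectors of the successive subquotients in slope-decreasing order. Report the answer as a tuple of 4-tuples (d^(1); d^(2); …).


Via rank(M_{q-1}∘⋯∘M_p): M ≅ I[1,2], I[1,3], I[1,4], I[2,3].
μ_θ-semistable layers: μ^(1)=32; μ^(2)=21; μ^(3)=19/3; μ^(4)=-45

((0, 1, 0, 0); (0, 2, 2, 0); (0, 1, 1, 1); (3, 0, 0, 0))


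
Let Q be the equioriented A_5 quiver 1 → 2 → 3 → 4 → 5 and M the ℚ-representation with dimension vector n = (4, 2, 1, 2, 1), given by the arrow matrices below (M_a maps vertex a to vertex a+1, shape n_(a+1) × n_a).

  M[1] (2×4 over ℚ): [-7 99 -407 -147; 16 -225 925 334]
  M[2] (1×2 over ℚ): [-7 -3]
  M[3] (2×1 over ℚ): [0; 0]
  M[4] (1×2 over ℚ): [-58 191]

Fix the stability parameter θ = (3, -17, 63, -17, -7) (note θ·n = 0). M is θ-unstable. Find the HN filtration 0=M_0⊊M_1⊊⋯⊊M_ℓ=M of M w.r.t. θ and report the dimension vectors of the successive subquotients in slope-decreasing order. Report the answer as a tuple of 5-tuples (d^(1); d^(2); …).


Via rank(M_{q-1}∘⋯∘M_p): M ≅ I[1,1]^2, I[1,2], I[1,3], I[4,4], I[4,5].
μ_θ-semistable layers: μ^(1)=63; μ^(2)=3; μ^(3)=-7; μ^(4)=-17

((0, 0, 1, 0, 0); (2, 0, 0, 0, 0); (2, 2, 0, 0, 1); (0, 0, 0, 2, 0))


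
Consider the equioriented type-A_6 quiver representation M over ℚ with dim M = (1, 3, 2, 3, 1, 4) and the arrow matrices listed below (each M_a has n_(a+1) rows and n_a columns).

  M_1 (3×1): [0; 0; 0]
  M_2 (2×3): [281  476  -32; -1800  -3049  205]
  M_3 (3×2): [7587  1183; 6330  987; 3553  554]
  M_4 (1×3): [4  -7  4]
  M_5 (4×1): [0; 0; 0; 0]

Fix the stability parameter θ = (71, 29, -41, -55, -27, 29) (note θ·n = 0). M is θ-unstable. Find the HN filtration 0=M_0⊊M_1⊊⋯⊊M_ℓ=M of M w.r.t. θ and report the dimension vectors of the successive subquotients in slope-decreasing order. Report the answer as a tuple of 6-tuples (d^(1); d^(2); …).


Interval decomposition of M: I[1,1], I[2,2], I[2,4], I[2,5], I[4,4], I[6,6]^4.
HN type (ℓ=5): μ^(1)=71; μ^(2)=29; μ^(3)=-67/3; μ^(4)=-47/2; μ^(5)=-55

((1, 0, 0, 0, 0, 0); (0, 1, 0, 0, 0, 4); (0, 1, 1, 1, 0, 0); (0, 1, 1, 1, 1, 0); (0, 0, 0, 1, 0, 0))


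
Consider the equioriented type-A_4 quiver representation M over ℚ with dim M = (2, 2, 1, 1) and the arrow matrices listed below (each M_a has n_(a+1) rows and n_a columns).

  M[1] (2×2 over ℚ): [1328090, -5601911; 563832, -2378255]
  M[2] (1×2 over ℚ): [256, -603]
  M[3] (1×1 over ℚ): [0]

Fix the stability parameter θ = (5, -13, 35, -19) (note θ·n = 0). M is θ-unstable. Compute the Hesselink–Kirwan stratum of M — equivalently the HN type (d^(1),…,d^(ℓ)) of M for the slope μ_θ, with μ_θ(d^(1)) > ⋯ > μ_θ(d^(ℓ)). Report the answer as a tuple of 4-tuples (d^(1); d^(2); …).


Barcode: M ≅ I[1,2], I[1,3], I[4,4]. HN layers by μ_θ (3 steps, strictly decreasing):
  μ^(1)=35; μ^(2)=-4; μ^(3)=-19

((0, 0, 1, 0); (2, 2, 0, 0); (0, 0, 0, 1))


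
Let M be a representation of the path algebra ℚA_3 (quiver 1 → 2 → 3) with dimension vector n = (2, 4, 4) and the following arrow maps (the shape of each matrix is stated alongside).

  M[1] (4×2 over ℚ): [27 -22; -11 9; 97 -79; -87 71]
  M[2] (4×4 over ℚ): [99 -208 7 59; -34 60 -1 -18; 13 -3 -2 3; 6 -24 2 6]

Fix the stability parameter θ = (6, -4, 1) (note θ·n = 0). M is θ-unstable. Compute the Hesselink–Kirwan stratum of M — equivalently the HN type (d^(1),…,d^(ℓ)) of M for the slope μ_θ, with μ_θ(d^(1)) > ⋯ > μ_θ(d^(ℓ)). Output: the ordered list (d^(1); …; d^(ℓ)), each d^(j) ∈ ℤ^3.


Via rank(M_{q-1}∘⋯∘M_p): M ≅ I[1,3]^2, I[2,2], I[2,3], I[3,3].
μ_θ-semistable layers: μ^(1)=1; μ^(2)=-4

((2, 2, 4); (0, 2, 0))


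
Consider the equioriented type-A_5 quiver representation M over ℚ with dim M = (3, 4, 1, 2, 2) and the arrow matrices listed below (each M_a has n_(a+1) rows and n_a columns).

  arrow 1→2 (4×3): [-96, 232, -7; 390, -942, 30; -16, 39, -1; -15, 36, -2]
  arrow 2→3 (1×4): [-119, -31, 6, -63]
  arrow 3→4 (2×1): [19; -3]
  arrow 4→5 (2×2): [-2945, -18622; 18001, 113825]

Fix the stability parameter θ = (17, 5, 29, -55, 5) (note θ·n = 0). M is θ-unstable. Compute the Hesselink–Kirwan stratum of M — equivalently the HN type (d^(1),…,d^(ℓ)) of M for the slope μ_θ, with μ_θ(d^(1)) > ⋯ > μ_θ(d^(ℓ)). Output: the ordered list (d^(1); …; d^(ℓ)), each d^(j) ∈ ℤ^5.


Via rank(M_{q-1}∘⋯∘M_p): M ≅ I[1,2]^2, I[1,5], I[2,2], I[4,5].
μ_θ-semistable layers: μ^(1)=11; μ^(2)=5; μ^(3)=-1; μ^(4)=-55

((2, 2, 0, 0, 0); (0, 1, 0, 0, 2); (1, 1, 1, 1, 0); (0, 0, 0, 1, 0))


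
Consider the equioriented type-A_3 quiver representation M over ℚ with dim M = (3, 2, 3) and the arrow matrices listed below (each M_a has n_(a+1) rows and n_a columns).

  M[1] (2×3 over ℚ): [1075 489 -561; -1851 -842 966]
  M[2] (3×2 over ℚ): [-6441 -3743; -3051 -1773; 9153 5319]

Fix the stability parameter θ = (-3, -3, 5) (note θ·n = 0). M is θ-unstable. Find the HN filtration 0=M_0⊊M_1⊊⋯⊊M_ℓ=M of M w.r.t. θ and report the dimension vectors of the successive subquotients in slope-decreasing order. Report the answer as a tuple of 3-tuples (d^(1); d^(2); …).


Interval decomposition of M: I[1,1], I[1,2], I[1,3], I[3,3]^2.
HN type (ℓ=2): μ^(1)=5; μ^(2)=-3

((0, 0, 3); (3, 2, 0))


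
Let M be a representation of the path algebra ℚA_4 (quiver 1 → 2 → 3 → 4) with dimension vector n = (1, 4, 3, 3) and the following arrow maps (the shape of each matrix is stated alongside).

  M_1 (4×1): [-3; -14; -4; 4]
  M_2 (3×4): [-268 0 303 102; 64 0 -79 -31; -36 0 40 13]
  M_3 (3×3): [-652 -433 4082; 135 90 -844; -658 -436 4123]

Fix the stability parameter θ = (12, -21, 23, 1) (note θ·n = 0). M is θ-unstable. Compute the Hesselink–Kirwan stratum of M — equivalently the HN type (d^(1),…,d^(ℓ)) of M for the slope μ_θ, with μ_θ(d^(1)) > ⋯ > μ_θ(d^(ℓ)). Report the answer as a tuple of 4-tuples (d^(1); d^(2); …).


Barcode: M ≅ I[1,2], I[2,2], I[2,4]^2, I[3,4]. HN layers by μ_θ (3 steps, strictly decreasing):
  μ^(1)=12; μ^(2)=-9/2; μ^(3)=-21

((0, 0, 3, 3); (1, 1, 0, 0); (0, 3, 0, 0))


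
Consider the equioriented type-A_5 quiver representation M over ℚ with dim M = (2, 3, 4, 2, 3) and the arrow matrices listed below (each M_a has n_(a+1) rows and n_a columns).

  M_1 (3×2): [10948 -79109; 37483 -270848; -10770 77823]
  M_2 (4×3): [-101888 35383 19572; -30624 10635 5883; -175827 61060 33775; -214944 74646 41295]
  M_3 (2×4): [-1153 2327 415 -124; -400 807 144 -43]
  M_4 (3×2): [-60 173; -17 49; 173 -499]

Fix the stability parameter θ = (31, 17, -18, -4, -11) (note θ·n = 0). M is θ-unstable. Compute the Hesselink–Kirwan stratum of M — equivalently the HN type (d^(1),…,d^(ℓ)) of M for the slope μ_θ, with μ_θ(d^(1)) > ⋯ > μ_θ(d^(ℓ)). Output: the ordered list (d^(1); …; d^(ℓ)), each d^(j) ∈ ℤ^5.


Interval decomposition of M: I[1,5]^2, I[2,3], I[3,3], I[5,5].
HN type (ℓ=4): μ^(1)=3; μ^(2)=-1/2; μ^(3)=-11; μ^(4)=-18

((2, 2, 2, 2, 2); (0, 1, 1, 0, 0); (0, 0, 0, 0, 1); (0, 0, 1, 0, 0))


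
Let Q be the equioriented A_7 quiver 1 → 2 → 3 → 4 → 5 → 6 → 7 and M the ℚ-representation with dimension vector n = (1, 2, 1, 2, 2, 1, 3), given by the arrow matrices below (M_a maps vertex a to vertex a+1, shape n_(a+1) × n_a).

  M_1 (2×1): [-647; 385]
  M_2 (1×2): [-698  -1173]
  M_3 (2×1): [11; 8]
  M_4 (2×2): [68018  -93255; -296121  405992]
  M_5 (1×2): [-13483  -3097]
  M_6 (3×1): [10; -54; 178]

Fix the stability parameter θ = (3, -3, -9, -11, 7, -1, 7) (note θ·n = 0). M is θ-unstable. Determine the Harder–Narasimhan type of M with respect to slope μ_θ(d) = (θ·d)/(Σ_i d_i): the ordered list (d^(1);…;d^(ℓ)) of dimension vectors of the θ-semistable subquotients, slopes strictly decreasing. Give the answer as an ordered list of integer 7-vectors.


Barcode: M ≅ I[1,7], I[2,2], I[4,5], I[7,7]^2. HN layers by μ_θ (5 steps, strictly decreasing):
  μ^(1)=7; μ^(2)=3; μ^(3)=-3; μ^(4)=-5; μ^(5)=-11

((0, 0, 0, 0, 1, 0, 3); (0, 0, 0, 0, 1, 1, 0); (0, 1, 0, 0, 0, 0, 0); (1, 1, 1, 1, 0, 0, 0); (0, 0, 0, 1, 0, 0, 0))


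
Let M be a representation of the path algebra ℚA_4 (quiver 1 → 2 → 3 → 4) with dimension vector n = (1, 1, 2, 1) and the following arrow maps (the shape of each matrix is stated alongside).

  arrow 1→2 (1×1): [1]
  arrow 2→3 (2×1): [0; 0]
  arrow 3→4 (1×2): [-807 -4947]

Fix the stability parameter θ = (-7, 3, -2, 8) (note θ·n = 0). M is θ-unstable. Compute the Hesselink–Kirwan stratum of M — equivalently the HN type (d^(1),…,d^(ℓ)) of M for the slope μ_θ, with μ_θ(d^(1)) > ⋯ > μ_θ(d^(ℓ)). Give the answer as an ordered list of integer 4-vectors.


Barcode: M ≅ I[1,2], I[3,3], I[3,4]. HN layers by μ_θ (4 steps, strictly decreasing):
  μ^(1)=8; μ^(2)=3; μ^(3)=-2; μ^(4)=-7

((0, 0, 0, 1); (0, 1, 0, 0); (0, 0, 2, 0); (1, 0, 0, 0))


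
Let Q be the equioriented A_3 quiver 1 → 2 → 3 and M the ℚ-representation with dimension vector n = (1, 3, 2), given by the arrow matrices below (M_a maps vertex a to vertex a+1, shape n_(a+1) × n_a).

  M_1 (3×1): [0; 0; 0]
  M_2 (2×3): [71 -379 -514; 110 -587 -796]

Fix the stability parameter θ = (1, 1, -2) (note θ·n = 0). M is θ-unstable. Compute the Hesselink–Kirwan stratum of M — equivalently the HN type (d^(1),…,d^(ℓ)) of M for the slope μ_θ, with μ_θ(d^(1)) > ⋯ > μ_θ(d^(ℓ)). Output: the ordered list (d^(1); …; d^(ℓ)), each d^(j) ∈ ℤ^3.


Barcode: M ≅ I[1,1], I[2,2], I[2,3]^2. HN layers by μ_θ (2 steps, strictly decreasing):
  μ^(1)=1; μ^(2)=-1/2

((1, 1, 0); (0, 2, 2))


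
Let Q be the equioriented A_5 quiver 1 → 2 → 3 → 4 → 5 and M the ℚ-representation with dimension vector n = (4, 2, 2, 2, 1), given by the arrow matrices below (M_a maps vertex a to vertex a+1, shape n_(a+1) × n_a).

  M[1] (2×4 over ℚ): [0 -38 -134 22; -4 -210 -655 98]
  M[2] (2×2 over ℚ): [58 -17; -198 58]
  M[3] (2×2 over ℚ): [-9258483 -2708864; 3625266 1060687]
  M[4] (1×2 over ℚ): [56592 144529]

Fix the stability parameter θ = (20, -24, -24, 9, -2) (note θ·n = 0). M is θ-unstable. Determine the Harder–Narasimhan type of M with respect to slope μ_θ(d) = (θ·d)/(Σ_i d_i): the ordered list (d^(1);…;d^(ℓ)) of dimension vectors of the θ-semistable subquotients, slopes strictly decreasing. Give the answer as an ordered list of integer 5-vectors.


Interval decomposition of M: I[1,1]^2, I[1,4], I[1,5].
HN type (ℓ=4): μ^(1)=20; μ^(2)=9; μ^(3)=7/2; μ^(4)=-28/3

((2, 0, 0, 0, 0); (0, 0, 0, 1, 0); (0, 0, 0, 1, 1); (2, 2, 2, 0, 0))


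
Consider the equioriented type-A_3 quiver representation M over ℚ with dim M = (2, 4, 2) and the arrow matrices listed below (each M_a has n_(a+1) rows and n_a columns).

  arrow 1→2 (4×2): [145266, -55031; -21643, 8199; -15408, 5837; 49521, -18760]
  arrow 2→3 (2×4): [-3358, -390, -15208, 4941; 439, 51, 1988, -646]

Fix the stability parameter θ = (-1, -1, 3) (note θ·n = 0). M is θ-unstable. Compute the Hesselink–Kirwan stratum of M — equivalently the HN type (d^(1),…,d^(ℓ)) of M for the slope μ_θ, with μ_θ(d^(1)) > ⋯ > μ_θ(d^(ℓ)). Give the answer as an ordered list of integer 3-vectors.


Via rank(M_{q-1}∘⋯∘M_p): M ≅ I[1,2], I[1,3], I[2,2], I[2,3].
μ_θ-semistable layers: μ^(1)=3; μ^(2)=-1

((0, 0, 2); (2, 4, 0))


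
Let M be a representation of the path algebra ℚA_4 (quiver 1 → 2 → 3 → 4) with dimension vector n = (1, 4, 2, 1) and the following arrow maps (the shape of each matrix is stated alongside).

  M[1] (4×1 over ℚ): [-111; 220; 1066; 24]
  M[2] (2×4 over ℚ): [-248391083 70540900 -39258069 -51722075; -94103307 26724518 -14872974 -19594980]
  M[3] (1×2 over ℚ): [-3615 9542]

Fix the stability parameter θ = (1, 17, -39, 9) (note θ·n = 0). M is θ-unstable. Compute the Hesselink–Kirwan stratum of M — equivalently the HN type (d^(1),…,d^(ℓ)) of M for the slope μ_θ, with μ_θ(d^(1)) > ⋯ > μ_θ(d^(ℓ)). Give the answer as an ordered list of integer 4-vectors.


Interval decomposition of M: I[1,4], I[2,2]^2, I[2,3].
HN type (ℓ=4): μ^(1)=17; μ^(2)=9; μ^(3)=-7; μ^(4)=-11

((0, 2, 0, 0); (0, 0, 0, 1); (1, 1, 1, 0); (0, 1, 1, 0))


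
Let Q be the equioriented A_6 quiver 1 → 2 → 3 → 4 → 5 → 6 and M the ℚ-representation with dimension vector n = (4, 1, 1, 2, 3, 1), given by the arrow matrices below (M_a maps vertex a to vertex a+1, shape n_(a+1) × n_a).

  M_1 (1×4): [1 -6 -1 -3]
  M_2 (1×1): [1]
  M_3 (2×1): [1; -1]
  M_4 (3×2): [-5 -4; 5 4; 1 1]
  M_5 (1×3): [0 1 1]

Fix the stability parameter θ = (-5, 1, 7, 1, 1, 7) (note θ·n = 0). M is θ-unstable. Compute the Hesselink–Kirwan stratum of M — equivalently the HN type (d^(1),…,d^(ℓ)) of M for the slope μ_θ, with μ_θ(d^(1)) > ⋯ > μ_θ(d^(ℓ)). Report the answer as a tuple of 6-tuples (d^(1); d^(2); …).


Barcode: M ≅ I[1,1]^3, I[1,6], I[4,5], I[5,5]. HN layers by μ_θ (4 steps, strictly decreasing):
  μ^(1)=7; μ^(2)=3; μ^(3)=1; μ^(4)=-5

((0, 0, 0, 0, 0, 1); (0, 0, 1, 1, 1, 0); (0, 1, 0, 1, 2, 0); (4, 0, 0, 0, 0, 0))


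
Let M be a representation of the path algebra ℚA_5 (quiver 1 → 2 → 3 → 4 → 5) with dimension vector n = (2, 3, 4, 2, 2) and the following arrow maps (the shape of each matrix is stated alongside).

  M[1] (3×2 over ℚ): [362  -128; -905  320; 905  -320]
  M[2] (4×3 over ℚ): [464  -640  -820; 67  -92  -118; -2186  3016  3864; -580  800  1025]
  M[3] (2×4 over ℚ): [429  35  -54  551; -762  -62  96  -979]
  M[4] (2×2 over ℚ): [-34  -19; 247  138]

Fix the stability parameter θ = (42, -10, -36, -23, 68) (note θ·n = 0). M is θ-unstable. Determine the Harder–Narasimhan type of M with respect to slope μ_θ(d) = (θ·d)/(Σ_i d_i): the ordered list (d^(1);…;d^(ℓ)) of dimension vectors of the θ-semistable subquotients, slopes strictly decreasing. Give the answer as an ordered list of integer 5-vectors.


Barcode: M ≅ I[1,1], I[1,5], I[2,2], I[2,5], I[3,3]^2. HN layers by μ_θ (6 steps, strictly decreasing):
  μ^(1)=68; μ^(2)=42; μ^(3)=-27/4; μ^(4)=-10; μ^(5)=-23; μ^(6)=-36

((0, 0, 0, 0, 2); (1, 0, 0, 0, 0); (1, 1, 1, 1, 0); (0, 1, 0, 0, 0); (0, 1, 1, 1, 0); (0, 0, 2, 0, 0))


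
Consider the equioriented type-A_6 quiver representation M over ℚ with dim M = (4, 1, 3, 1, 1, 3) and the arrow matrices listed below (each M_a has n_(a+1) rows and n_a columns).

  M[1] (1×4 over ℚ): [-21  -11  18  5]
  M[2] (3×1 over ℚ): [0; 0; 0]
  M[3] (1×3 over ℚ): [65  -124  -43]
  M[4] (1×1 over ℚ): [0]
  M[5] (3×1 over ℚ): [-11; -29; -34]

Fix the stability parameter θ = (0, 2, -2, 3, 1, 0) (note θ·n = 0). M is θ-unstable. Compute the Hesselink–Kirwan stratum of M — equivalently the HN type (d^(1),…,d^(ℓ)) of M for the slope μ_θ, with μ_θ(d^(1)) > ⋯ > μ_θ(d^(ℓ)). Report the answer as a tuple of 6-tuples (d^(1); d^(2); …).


Barcode: M ≅ I[1,1]^3, I[1,2], I[3,3]^2, I[3,4], I[5,6], I[6,6]^2. HN layers by μ_θ (5 steps, strictly decreasing):
  μ^(1)=3; μ^(2)=2; μ^(3)=1/2; μ^(4)=0; μ^(5)=-2

((0, 0, 0, 1, 0, 0); (0, 1, 0, 0, 0, 0); (0, 0, 0, 0, 1, 1); (4, 0, 0, 0, 0, 2); (0, 0, 3, 0, 0, 0))


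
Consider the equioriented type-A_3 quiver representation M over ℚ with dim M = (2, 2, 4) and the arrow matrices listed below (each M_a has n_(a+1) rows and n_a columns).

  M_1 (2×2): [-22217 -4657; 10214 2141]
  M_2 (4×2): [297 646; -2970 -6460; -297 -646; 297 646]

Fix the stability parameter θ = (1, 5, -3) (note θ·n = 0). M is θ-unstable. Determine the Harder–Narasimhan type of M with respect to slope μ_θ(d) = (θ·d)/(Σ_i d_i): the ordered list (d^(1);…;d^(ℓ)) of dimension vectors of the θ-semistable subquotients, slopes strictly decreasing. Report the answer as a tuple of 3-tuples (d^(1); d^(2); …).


Interval decomposition of M: I[1,2], I[1,3], I[3,3]^3.
HN type (ℓ=3): μ^(1)=5; μ^(2)=1; μ^(3)=-3

((0, 1, 0); (2, 1, 1); (0, 0, 3))
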